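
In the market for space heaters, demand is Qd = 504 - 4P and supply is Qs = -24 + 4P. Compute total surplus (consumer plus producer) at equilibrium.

Total surplus = 14400

Equilibrium: 504 - 4P = -24 + 4P gives P* = 66, Q* = 240.
Demand choke price: P = 126; supply starts at P = 6.
CS = ½(126 − 66)(240) = 7200; PS = ½(66 − 6)(240) = 7200.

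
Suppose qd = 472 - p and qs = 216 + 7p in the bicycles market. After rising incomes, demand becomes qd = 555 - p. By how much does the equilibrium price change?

Δp = 10.375

Original equilibrium: p* = 32, q* = 440.
New equilibrium: 555 - p = 216 + 7p, so 339 = 8p and p' = 42.375; q' = 555 − 1(42.375) = 512.625.
Change in price: 42.375 − 32 = 10.375.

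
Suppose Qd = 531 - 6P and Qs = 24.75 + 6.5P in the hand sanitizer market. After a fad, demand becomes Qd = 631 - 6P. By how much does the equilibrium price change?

ΔP = 8

Original equilibrium: P* = 40.5, Q* = 288.
New equilibrium: 631 - 6P = 24.75 + 6.5P, so 606.25 = 12.5P and P' = 48.5; Q' = 631 − 6(48.5) = 340.
Change in price: 48.5 − 40.5 = 8.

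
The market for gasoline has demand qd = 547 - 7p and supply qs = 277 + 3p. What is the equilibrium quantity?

q* = 358

Set qd = qs: 547 - 7p = 277 + 3p.
270 = 10p, so p* = 27.
q* = 547 − 7(27) = 358.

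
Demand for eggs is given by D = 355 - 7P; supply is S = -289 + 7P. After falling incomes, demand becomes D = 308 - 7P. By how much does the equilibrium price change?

ΔP = -47/14

Original equilibrium: P* = 46, Q* = 33.
New equilibrium: 308 - 7P = -289 + 7P, so 597 = 14P and P' = 597/14; Q' = 308 − 7(597/14) = 9.5.
Change in price: 597/14 − 46 = -47/14.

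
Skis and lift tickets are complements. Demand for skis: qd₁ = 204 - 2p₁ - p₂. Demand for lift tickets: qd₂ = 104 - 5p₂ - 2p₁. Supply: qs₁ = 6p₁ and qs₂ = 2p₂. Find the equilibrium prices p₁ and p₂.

Market 1: 204 - 2p₁ - p₂ = 6p₁ → 8p₁ + p₂ = 204.
Market 2: 7p₂ + 2p₁ = 104.
Eliminating p₂: 7×(1) − 1×(2) gives 54p₁ = 1324, so p₁ = 662/27.
Back-substitute into (2): p₂ = (104 − 2×662/27) / 7 = 212/27.

p₁ = 662/27, p₂ = 212/27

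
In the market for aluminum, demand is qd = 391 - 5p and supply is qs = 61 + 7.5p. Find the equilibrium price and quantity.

p* = 26.4, q* = 259

Set qd = qs: 391 - 5p = 61 + 7.5p.
330 = 12.5p, so p* = 26.4.
q* = 391 − 5(26.4) = 259.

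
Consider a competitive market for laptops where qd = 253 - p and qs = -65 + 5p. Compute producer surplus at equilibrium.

Equilibrium: 253 - p = -65 + 5p gives p* = 53, q* = 200.
Supply starts at p = 13 (where qs = 0).
PS = ½(53 − 13)(200) = 4000.

Producer surplus = 4000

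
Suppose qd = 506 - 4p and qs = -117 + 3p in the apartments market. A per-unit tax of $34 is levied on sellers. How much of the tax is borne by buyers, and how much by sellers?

Buyers bear 102/7, sellers bear 136/7

Pre-tax equilibrium: p* = 89, q* = 150.
Tax on sellers shifts supply to qs = -117 + 3(p − 34) = -219 + 3p.
506 - 4p = -219 + 3p gives buyer price pb = 725/7; sellers receive ps = 725/7 − 34 = 487/7.
New quantity: q = 506 − 4(725/7) = 642/7.
Buyer burden = 725/7 − 89 = 102/7; seller burden = 89 − 487/7 = 136/7.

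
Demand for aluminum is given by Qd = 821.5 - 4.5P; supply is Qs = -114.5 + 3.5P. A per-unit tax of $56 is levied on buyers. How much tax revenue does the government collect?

Tax revenue = 10346

Pre-tax equilibrium: P* = 117, Q* = 295.
Tax on buyers shifts demand to Qd = 821.5 − 4.5(P + 56) = 569.5 - 4.5P.
569.5 - 4.5P = -114.5 + 3.5P gives seller price Ps = 85.5; buyers pay Pb = 85.5 + 56 = 141.5.
New quantity: Q = 821.5 − 4.5(141.5) = 184.75.
Revenue = 56 × 184.75 = 10346.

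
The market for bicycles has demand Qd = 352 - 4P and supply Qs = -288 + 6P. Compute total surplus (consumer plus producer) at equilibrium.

Equilibrium: 352 - 4P = -288 + 6P gives P* = 64, Q* = 96.
Demand choke price: P = 88; supply starts at P = 48.
CS = ½(88 − 64)(96) = 1152; PS = ½(64 − 48)(96) = 768.

Total surplus = 1920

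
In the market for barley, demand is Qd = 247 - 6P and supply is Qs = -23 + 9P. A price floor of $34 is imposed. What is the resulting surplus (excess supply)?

Equilibrium price would be P* = 18, so the floor at 34 binds.
At P = 34: Qd = 43, Qs = 283.
Surplus = 283 − 43 = 240.

Surplus = 240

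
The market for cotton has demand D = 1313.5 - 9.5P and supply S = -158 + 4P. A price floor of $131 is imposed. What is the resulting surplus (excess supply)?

Surplus = 297

Equilibrium price would be P* = 109, so the floor at 131 binds.
At P = 131: D = 69, S = 366.
Surplus = 366 − 69 = 297.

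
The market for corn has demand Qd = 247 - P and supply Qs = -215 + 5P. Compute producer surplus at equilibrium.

Equilibrium: 247 - P = -215 + 5P gives P* = 77, Q* = 170.
Supply starts at P = 43 (where Qs = 0).
PS = ½(77 − 43)(170) = 2890.

Producer surplus = 2890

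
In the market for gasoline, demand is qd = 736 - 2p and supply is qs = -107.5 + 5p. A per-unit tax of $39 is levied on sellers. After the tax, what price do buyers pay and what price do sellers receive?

Buyers pay 2077/14, sellers receive 1531/14

Pre-tax equilibrium: p* = 120.5, q* = 495.
Tax on sellers shifts supply to qs = -107.5 + 5(p − 39) = -302.5 + 5p.
736 - 2p = -302.5 + 5p gives buyer price pb = 2077/14; sellers receive ps = 2077/14 − 39 = 1531/14.
New quantity: q = 736 − 2(2077/14) = 3075/7.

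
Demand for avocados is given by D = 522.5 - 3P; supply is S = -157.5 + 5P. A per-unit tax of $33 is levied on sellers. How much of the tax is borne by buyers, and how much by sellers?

Pre-tax equilibrium: P* = 85, Q* = 267.5.
Tax on sellers shifts supply to S = -157.5 + 5(P − 33) = -322.5 + 5P.
522.5 - 3P = -322.5 + 5P gives buyer price Pb = 105.625; sellers receive Ps = 105.625 − 33 = 72.625.
New quantity: Q = 522.5 − 3(105.625) = 205.625.
Buyer burden = 105.625 − 85 = 20.625; seller burden = 85 − 72.625 = 12.375.

Buyers bear $20.625, sellers bear $12.375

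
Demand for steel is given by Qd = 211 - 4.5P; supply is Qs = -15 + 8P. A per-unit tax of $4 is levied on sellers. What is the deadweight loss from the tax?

Deadweight loss = 23.04

Pre-tax equilibrium: P* = 18.08, Q* = 129.64.
Tax on sellers shifts supply to Qs = -15 + 8(P − 4) = -47 + 8P.
211 - 4.5P = -47 + 8P gives buyer price Pb = 20.64; sellers receive Ps = 20.64 − 4 = 16.64.
New quantity: Q = 211 − 4.5(20.64) = 118.12.
DWL = ½ × 4 × (129.64 − 118.12) = 23.04.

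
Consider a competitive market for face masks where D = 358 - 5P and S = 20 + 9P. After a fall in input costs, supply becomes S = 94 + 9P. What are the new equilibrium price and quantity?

Original equilibrium: P* = 169/7, Q* = 1661/7.
New equilibrium: 358 - 5P = 94 + 9P, so 264 = 14P and P' = 132/7; Q' = 358 − 5(132/7) = 1846/7.

P' = 132/7, Q' = 1846/7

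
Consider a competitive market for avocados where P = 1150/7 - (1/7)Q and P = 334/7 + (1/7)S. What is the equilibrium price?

P* = 106

Set the two price expressions equal: 1150/7 - (1/7)Q = 334/7 + (1/7)Q.
816/7 = (2/7)Q, so Q* = 408.
P* = 1150/7 − (1/7)(408) = 106.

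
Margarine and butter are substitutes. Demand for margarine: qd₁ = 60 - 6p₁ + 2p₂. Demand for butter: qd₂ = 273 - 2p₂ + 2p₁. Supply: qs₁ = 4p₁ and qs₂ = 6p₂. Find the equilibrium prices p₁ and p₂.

p₁ = 13.5, p₂ = 37.5

Market 1: 60 - 6p₁ + 2p₂ = 4p₁ → 10p₁ - 2p₂ = 60.
Market 2: 8p₂ - 2p₁ = 273.
Eliminating p₂: 8×(1) + 2×(2) gives 76p₁ = 1026, so p₁ = 13.5.
Back-substitute into (2): p₂ = (273 + 2×13.5) / 8 = 37.5.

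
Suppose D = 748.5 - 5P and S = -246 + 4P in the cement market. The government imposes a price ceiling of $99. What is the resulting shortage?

Shortage = 103.5

Equilibrium price would be P* = 110.5, so the ceiling at 99 binds.
At P = 99: D = 748.5 − 5(99) = 253.5, S = -246 + 4(99) = 150.
Shortage = 253.5 − 150 = 103.5.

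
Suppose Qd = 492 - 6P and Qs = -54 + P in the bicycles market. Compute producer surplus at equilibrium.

Equilibrium: 492 - 6P = -54 + P gives P* = 78, Q* = 24.
Supply starts at P = 54 (where Qs = 0).
PS = ½(78 − 54)(24) = 288.

Producer surplus = 288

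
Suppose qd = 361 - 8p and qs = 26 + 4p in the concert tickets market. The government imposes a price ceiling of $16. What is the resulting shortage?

Shortage = 143

Equilibrium price would be p* = 335/12, so the ceiling at 16 binds.
At p = 16: qd = 361 − 8(16) = 233, qs = 26 + 4(16) = 90.
Shortage = 233 − 90 = 143.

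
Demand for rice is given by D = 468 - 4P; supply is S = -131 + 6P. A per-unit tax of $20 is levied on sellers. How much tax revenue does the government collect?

Pre-tax equilibrium: P* = 59.9, Q* = 228.4.
Tax on sellers shifts supply to S = -131 + 6(P − 20) = -251 + 6P.
468 - 4P = -251 + 6P gives buyer price Pb = 71.9; sellers receive Ps = 71.9 − 20 = 51.9.
New quantity: Q = 468 − 4(71.9) = 180.4.
Revenue = 20 × 180.4 = 3608.

Tax revenue = 3608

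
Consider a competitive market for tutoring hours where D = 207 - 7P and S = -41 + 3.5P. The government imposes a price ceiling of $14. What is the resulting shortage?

Equilibrium price would be P* = 496/21, so the ceiling at 14 binds.
At P = 14: D = 207 − 7(14) = 109, S = -41 + 3.5(14) = 8.
Shortage = 109 − 8 = 101.

Shortage = 101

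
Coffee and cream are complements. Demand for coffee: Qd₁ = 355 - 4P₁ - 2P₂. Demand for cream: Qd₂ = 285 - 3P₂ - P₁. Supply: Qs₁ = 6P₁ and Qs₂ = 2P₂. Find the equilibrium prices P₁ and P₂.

Market 1: 355 - 4P₁ - 2P₂ = 6P₁ → 10P₁ + 2P₂ = 355.
Market 2: 5P₂ + P₁ = 285.
Eliminating P₂: 5×(1) − 2×(2) gives 48P₁ = 1205, so P₁ = 1205/48.
Back-substitute into (2): P₂ = (285 − 1×1205/48) / 5 = 2495/48.

P₁ = 1205/48, P₂ = 2495/48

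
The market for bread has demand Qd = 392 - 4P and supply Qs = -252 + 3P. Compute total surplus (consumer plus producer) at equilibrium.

Total surplus = 168

Equilibrium: 392 - 4P = -252 + 3P gives P* = 92, Q* = 24.
Demand choke price: P = 98; supply starts at P = 84.
CS = ½(98 − 92)(24) = 72; PS = ½(92 − 84)(24) = 96.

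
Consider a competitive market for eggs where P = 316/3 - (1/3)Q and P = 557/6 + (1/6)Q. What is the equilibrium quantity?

Q* = 25

Set the two price expressions equal: 316/3 - (1/3)Q = 557/6 + (1/6)Q.
12.5 = 0.5Q, so Q* = 25.
P* = 316/3 − (1/3)(25) = 97.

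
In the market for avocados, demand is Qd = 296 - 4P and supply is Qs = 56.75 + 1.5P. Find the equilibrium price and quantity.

Set Qd = Qs: 296 - 4P = 56.75 + 1.5P.
239.25 = 5.5P, so P* = 43.5.
Q* = 296 − 4(43.5) = 122.

P* = 43.5, Q* = 122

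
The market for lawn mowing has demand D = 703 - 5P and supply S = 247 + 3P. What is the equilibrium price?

Set D = S: 703 - 5P = 247 + 3P.
456 = 8P, so P* = 57.
Q* = 703 − 5(57) = 418.

P* = 57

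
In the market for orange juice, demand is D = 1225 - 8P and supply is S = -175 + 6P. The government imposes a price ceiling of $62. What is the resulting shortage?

Shortage = 532

Equilibrium price would be P* = 100, so the ceiling at 62 binds.
At P = 62: D = 1225 − 8(62) = 729, S = -175 + 6(62) = 197.
Shortage = 729 − 197 = 532.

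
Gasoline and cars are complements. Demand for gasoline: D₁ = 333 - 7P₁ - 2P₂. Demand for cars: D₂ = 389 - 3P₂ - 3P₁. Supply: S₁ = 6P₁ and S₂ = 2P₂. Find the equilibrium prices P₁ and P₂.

Market 1: 333 - 7P₁ - 2P₂ = 6P₁ → 13P₁ + 2P₂ = 333.
Market 2: 5P₂ + 3P₁ = 389.
Eliminating P₂: 5×(1) − 2×(2) gives 59P₁ = 887, so P₁ = 887/59.
Back-substitute into (2): P₂ = (389 − 3×887/59) / 5 = 4058/59.

P₁ = 887/59, P₂ = 4058/59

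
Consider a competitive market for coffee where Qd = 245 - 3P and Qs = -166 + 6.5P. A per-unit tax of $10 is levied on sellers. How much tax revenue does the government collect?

Pre-tax equilibrium: P* = 822/19, Q* = 2189/19.
Tax on sellers shifts supply to Qs = -166 + 6.5(P − 10) = -231 + 6.5P.
245 - 3P = -231 + 6.5P gives buyer price Pb = 952/19; sellers receive Ps = 952/19 − 10 = 762/19.
New quantity: Q = 245 − 3(952/19) = 1799/19.
Revenue = 10 × 1799/19 = 17990/19.

Tax revenue = 17990/19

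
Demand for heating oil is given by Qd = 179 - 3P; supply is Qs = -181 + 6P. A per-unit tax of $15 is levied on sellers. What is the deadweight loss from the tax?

Deadweight loss = 225

Pre-tax equilibrium: P* = 40, Q* = 59.
Tax on sellers shifts supply to Qs = -181 + 6(P − 15) = -271 + 6P.
179 - 3P = -271 + 6P gives buyer price Pb = 50; sellers receive Ps = 50 − 15 = 35.
New quantity: Q = 179 − 3(50) = 29.
DWL = ½ × 15 × (59 − 29) = 225.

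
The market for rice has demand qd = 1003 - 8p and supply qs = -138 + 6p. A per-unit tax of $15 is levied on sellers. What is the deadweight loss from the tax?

Deadweight loss = 2700/7

Pre-tax equilibrium: p* = 81.5, q* = 351.
Tax on sellers shifts supply to qs = -138 + 6(p − 15) = -228 + 6p.
1003 - 8p = -228 + 6p gives buyer price pb = 1231/14; sellers receive ps = 1231/14 − 15 = 1021/14.
New quantity: q = 1003 − 8(1231/14) = 2097/7.
DWL = ½ × 15 × (351 − 2097/7) = 2700/7.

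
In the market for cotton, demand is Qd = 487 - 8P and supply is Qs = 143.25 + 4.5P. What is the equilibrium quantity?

Q* = 267

Set Qd = Qs: 487 - 8P = 143.25 + 4.5P.
343.75 = 12.5P, so P* = 27.5.
Q* = 487 − 8(27.5) = 267.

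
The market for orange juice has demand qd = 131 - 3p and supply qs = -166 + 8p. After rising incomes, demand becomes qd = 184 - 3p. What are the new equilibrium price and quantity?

Original equilibrium: p* = 27, q* = 50.
New equilibrium: 184 - 3p = -166 + 8p, so 350 = 11p and p' = 350/11; q' = 184 − 3(350/11) = 974/11.

p' = 350/11, q' = 974/11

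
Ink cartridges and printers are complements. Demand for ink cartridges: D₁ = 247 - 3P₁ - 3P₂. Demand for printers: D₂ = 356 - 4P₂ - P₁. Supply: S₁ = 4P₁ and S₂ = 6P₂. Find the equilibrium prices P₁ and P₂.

P₁ = 1402/67, P₂ = 2245/67

Market 1: 247 - 3P₁ - 3P₂ = 4P₁ → 7P₁ + 3P₂ = 247.
Market 2: 10P₂ + P₁ = 356.
Eliminating P₂: 10×(1) − 3×(2) gives 67P₁ = 1402, so P₁ = 1402/67.
Back-substitute into (2): P₂ = (356 − 1×1402/67) / 10 = 2245/67.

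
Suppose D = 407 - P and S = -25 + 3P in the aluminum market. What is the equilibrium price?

P* = 108

Set D = S: 407 - P = -25 + 3P.
432 = 4P, so P* = 108.
Q* = 407 − 1(108) = 299.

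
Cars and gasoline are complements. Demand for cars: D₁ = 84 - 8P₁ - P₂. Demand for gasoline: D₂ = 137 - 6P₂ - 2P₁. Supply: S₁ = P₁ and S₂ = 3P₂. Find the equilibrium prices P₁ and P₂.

P₁ = 619/79, P₂ = 1065/79

Market 1: 84 - 8P₁ - P₂ = P₁ → 9P₁ + P₂ = 84.
Market 2: 9P₂ + 2P₁ = 137.
Eliminating P₂: 9×(1) − 1×(2) gives 79P₁ = 619, so P₁ = 619/79.
Back-substitute into (2): P₂ = (137 − 2×619/79) / 9 = 1065/79.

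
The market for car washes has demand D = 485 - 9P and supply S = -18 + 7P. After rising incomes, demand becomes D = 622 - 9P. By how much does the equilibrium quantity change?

Original equilibrium: P* = 31.4375, Q* = 202.0625.
New equilibrium: 622 - 9P = -18 + 7P, so 640 = 16P and P' = 40; Q' = 622 − 9(40) = 262.
Change in quantity: 262 − 202.0625 = 59.9375.

ΔQ = 59.9375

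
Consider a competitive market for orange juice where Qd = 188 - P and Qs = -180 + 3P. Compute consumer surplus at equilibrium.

Consumer surplus = 4608

Equilibrium: 188 - P = -180 + 3P gives P* = 92, Q* = 96.
Demand choke price (Qd = 0): P = 188.
CS = ½(188 − 92)(96) = 4608.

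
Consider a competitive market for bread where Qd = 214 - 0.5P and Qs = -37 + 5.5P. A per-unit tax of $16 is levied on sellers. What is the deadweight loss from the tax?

Deadweight loss = 176/3

Pre-tax equilibrium: P* = 251/6, Q* = 2317/12.
Tax on sellers shifts supply to Qs = -37 + 5.5(P − 16) = -125 + 5.5P.
214 - 0.5P = -125 + 5.5P gives buyer price Pb = 56.5; sellers receive Ps = 56.5 − 16 = 40.5.
New quantity: Q = 214 − 0.5(56.5) = 185.75.
DWL = ½ × 16 × (2317/12 − 185.75) = 176/3.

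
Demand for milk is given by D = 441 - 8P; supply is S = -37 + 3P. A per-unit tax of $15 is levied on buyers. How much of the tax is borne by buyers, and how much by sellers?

Buyers bear 45/11, sellers bear 120/11

Pre-tax equilibrium: P* = 478/11, Q* = 1027/11.
Tax on buyers shifts demand to D = 441 − 8(P + 15) = 321 - 8P.
321 - 8P = -37 + 3P gives seller price Ps = 358/11; buyers pay Pb = 358/11 + 15 = 523/11.
New quantity: Q = 441 − 8(523/11) = 667/11.
Buyer burden = 523/11 − 478/11 = 45/11; seller burden = 478/11 − 358/11 = 120/11.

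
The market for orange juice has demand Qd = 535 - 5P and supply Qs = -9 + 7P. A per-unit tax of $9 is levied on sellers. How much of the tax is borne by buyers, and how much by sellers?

Pre-tax equilibrium: P* = 136/3, Q* = 925/3.
Tax on sellers shifts supply to Qs = -9 + 7(P − 9) = -72 + 7P.
535 - 5P = -72 + 7P gives buyer price Pb = 607/12; sellers receive Ps = 607/12 − 9 = 499/12.
New quantity: Q = 535 − 5(607/12) = 3385/12.
Buyer burden = 607/12 − 136/3 = 5.25; seller burden = 136/3 − 499/12 = 3.75.

Buyers bear $5.25, sellers bear $3.75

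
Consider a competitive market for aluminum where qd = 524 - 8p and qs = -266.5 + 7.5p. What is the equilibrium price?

p* = 51

Set qd = qs: 524 - 8p = -266.5 + 7.5p.
790.5 = 15.5p, so p* = 51.
q* = 524 − 8(51) = 116.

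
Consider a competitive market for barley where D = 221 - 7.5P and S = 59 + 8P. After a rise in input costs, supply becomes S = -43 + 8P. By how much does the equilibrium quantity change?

Original equilibrium: P* = 324/31, Q* = 4421/31.
New equilibrium: 221 - 7.5P = -43 + 8P, so 264 = 15.5P and P' = 528/31; Q' = 221 − 7.5(528/31) = 2891/31.
Change in quantity: 2891/31 − 4421/31 = -1530/31.

ΔQ = -1530/31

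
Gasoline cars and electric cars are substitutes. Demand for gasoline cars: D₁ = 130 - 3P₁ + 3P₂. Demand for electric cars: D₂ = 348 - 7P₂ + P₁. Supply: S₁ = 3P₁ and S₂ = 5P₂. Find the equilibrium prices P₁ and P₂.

P₁ = 868/23, P₂ = 2218/69

Market 1: 130 - 3P₁ + 3P₂ = 3P₁ → 6P₁ - 3P₂ = 130.
Market 2: 12P₂ - P₁ = 348.
Eliminating P₂: 12×(1) + 3×(2) gives 69P₁ = 2604, so P₁ = 868/23.
Back-substitute into (2): P₂ = (348 + 1×868/23) / 12 = 2218/69.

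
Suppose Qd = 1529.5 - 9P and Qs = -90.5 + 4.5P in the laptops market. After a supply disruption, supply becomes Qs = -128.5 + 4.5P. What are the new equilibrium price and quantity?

P' = 3316/27, Q' = 2545/6

Original equilibrium: P* = 120, Q* = 449.5.
New equilibrium: 1529.5 - 9P = -128.5 + 4.5P, so 1658 = 13.5P and P' = 3316/27; Q' = 1529.5 − 9(3316/27) = 2545/6.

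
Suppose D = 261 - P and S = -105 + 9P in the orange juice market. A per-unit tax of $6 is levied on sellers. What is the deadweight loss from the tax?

Deadweight loss = 16.2

Pre-tax equilibrium: P* = 36.6, Q* = 224.4.
Tax on sellers shifts supply to S = -105 + 9(P − 6) = -159 + 9P.
261 - P = -159 + 9P gives buyer price Pb = 42; sellers receive Ps = 42 − 6 = 36.
New quantity: Q = 261 − 1(42) = 219.
DWL = ½ × 6 × (224.4 − 219) = 16.2.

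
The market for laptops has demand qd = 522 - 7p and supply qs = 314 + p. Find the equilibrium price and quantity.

p* = 26, q* = 340

Set qd = qs: 522 - 7p = 314 + p.
208 = 8p, so p* = 26.
q* = 522 − 7(26) = 340.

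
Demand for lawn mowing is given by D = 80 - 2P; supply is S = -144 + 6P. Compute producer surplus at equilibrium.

Equilibrium: 80 - 2P = -144 + 6P gives P* = 28, Q* = 24.
Supply starts at P = 24 (where S = 0).
PS = ½(28 − 24)(24) = 48.

Producer surplus = 48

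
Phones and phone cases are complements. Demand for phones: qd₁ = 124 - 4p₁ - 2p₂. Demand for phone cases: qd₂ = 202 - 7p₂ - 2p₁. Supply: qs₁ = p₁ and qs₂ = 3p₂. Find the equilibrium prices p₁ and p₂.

Market 1: 124 - 4p₁ - 2p₂ = p₁ → 5p₁ + 2p₂ = 124.
Market 2: 10p₂ + 2p₁ = 202.
Eliminating p₂: 10×(1) − 2×(2) gives 46p₁ = 836, so p₁ = 418/23.
Back-substitute into (2): p₂ = (202 − 2×418/23) / 10 = 381/23.

p₁ = 418/23, p₂ = 381/23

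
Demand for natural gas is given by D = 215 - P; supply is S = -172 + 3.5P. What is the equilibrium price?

Set D = S: 215 - P = -172 + 3.5P.
387 = 4.5P, so P* = 86.
Q* = 215 − 1(86) = 129.

P* = 86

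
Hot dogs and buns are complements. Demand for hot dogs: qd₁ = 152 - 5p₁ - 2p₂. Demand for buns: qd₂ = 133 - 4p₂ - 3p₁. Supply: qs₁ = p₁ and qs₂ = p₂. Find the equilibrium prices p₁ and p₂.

p₁ = 247/12, p₂ = 14.25

Market 1: 152 - 5p₁ - 2p₂ = p₁ → 6p₁ + 2p₂ = 152.
Market 2: 5p₂ + 3p₁ = 133.
Eliminating p₂: 5×(1) − 2×(2) gives 24p₁ = 494, so p₁ = 247/12.
Back-substitute into (2): p₂ = (133 − 3×247/12) / 5 = 14.25.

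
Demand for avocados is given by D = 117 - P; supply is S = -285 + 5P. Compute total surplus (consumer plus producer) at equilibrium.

Total surplus = 1500

Equilibrium: 117 - P = -285 + 5P gives P* = 67, Q* = 50.
Demand choke price: P = 117; supply starts at P = 57.
CS = ½(117 − 67)(50) = 1250; PS = ½(67 − 57)(50) = 250.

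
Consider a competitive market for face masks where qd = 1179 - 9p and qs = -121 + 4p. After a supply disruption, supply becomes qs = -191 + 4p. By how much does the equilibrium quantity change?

Original equilibrium: p* = 100, q* = 279.
New equilibrium: 1179 - 9p = -191 + 4p, so 1370 = 13p and p' = 1370/13; q' = 1179 − 9(1370/13) = 2997/13.
Change in quantity: 2997/13 − 279 = -630/13.

Δq = -630/13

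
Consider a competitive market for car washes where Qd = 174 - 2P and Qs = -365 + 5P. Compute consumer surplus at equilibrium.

Consumer surplus = 100

Equilibrium: 174 - 2P = -365 + 5P gives P* = 77, Q* = 20.
Demand choke price (Qd = 0): P = 87.
CS = ½(87 − 77)(20) = 100.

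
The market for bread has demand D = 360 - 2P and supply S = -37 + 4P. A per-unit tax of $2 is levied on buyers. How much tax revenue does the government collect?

Pre-tax equilibrium: P* = 397/6, Q* = 683/3.
Tax on buyers shifts demand to D = 360 − 2(P + 2) = 356 - 2P.
356 - 2P = -37 + 4P gives seller price Ps = 65.5; buyers pay Pb = 65.5 + 2 = 67.5.
New quantity: Q = 360 − 2(67.5) = 225.
Revenue = 2 × 225 = 450.

Tax revenue = 450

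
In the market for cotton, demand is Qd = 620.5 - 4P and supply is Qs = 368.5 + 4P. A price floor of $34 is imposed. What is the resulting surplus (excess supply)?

Equilibrium price would be P* = 31.5, so the floor at 34 binds.
At P = 34: Qd = 484.5, Qs = 504.5.
Surplus = 504.5 − 484.5 = 20.

Surplus = 20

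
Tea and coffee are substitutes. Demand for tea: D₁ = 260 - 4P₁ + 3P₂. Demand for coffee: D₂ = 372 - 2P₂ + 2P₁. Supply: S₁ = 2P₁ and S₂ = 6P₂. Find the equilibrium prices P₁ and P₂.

Market 1: 260 - 4P₁ + 3P₂ = 2P₁ → 6P₁ - 3P₂ = 260.
Market 2: 8P₂ - 2P₁ = 372.
Eliminating P₂: 8×(1) + 3×(2) gives 42P₁ = 3196, so P₁ = 1598/21.
Back-substitute into (2): P₂ = (372 + 2×1598/21) / 8 = 1376/21.

P₁ = 1598/21, P₂ = 1376/21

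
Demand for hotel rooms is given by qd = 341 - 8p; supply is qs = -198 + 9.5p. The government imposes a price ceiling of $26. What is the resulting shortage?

Equilibrium price would be p* = 30.8, so the ceiling at 26 binds.
At p = 26: qd = 341 − 8(26) = 133, qs = -198 + 9.5(26) = 49.
Shortage = 133 − 49 = 84.

Shortage = 84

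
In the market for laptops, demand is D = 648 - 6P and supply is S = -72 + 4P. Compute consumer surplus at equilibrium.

Consumer surplus = 3888

Equilibrium: 648 - 6P = -72 + 4P gives P* = 72, Q* = 216.
Demand choke price (D = 0): P = 108.
CS = ½(108 − 72)(216) = 3888.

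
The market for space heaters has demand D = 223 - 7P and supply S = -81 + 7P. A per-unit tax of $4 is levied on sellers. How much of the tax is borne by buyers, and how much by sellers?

Pre-tax equilibrium: P* = 152/7, Q* = 71.
Tax on sellers shifts supply to S = -81 + 7(P − 4) = -109 + 7P.
223 - 7P = -109 + 7P gives buyer price Pb = 166/7; sellers receive Ps = 166/7 − 4 = 138/7.
New quantity: Q = 223 − 7(166/7) = 57.
Buyer burden = 166/7 − 152/7 = 2; seller burden = 152/7 − 138/7 = 2.

Buyers bear $2, sellers bear $2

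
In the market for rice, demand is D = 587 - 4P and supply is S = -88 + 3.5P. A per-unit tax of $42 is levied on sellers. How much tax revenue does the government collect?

Tax revenue = 6241.2

Pre-tax equilibrium: P* = 90, Q* = 227.
Tax on sellers shifts supply to S = -88 + 3.5(P − 42) = -235 + 3.5P.
587 - 4P = -235 + 3.5P gives buyer price Pb = 109.6; sellers receive Ps = 109.6 − 42 = 67.6.
New quantity: Q = 587 − 4(109.6) = 148.6.
Revenue = 42 × 148.6 = 6241.2.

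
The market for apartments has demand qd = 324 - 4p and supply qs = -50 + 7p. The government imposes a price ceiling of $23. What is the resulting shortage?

Equilibrium price would be p* = 34, so the ceiling at 23 binds.
At p = 23: qd = 324 − 4(23) = 232, qs = -50 + 7(23) = 111.
Shortage = 232 − 111 = 121.

Shortage = 121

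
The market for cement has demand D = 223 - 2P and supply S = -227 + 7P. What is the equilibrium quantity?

Q* = 123

Set D = S: 223 - 2P = -227 + 7P.
450 = 9P, so P* = 50.
Q* = 223 − 2(50) = 123.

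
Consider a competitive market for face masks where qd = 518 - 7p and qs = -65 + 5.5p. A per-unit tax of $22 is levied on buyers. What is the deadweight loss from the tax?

Pre-tax equilibrium: p* = 46.64, q* = 191.52.
Tax on buyers shifts demand to qd = 518 − 7(p + 22) = 364 - 7p.
364 - 7p = -65 + 5.5p gives seller price ps = 34.32; buyers pay pb = 34.32 + 22 = 56.32.
New quantity: q = 518 − 7(56.32) = 123.76.
DWL = ½ × 22 × (191.52 − 123.76) = 745.36.

Deadweight loss = 745.36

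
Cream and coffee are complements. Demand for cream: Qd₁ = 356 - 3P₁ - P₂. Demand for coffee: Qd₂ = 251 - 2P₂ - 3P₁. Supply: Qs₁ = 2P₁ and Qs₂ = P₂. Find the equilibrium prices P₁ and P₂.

P₁ = 817/12, P₂ = 187/12

Market 1: 356 - 3P₁ - P₂ = 2P₁ → 5P₁ + P₂ = 356.
Market 2: 3P₂ + 3P₁ = 251.
Eliminating P₂: 3×(1) − 1×(2) gives 12P₁ = 817, so P₁ = 817/12.
Back-substitute into (2): P₂ = (251 − 3×817/12) / 3 = 187/12.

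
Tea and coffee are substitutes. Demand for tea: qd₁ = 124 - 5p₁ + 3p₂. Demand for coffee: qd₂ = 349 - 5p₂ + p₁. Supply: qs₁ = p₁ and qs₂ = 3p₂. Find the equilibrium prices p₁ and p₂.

Market 1: 124 - 5p₁ + 3p₂ = p₁ → 6p₁ - 3p₂ = 124.
Market 2: 8p₂ - p₁ = 349.
Eliminating p₂: 8×(1) + 3×(2) gives 45p₁ = 2039, so p₁ = 2039/45.
Back-substitute into (2): p₂ = (349 + 1×2039/45) / 8 = 2218/45.

p₁ = 2039/45, p₂ = 2218/45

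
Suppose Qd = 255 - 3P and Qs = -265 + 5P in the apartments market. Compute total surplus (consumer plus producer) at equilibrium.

Total surplus = 960

Equilibrium: 255 - 3P = -265 + 5P gives P* = 65, Q* = 60.
Demand choke price: P = 85; supply starts at P = 53.
CS = ½(85 − 65)(60) = 600; PS = ½(65 − 53)(60) = 360.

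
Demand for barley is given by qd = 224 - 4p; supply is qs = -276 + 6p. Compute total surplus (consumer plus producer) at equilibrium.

Equilibrium: 224 - 4p = -276 + 6p gives p* = 50, q* = 24.
Demand choke price: p = 56; supply starts at p = 46.
CS = ½(56 − 50)(24) = 72; PS = ½(50 − 46)(24) = 48.

Total surplus = 120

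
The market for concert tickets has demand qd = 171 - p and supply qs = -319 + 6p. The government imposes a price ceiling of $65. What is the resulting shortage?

Shortage = 35

Equilibrium price would be p* = 70, so the ceiling at 65 binds.
At p = 65: qd = 171 − 1(65) = 106, qs = -319 + 6(65) = 71.
Shortage = 106 − 71 = 35.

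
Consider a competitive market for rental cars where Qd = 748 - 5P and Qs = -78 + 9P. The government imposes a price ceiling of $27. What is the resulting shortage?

Equilibrium price would be P* = 59, so the ceiling at 27 binds.
At P = 27: Qd = 748 − 5(27) = 613, Qs = -78 + 9(27) = 165.
Shortage = 613 − 165 = 448.

Shortage = 448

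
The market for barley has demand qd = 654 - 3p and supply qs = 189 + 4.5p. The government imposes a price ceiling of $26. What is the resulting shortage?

Equilibrium price would be p* = 62, so the ceiling at 26 binds.
At p = 26: qd = 654 − 3(26) = 576, qs = 189 + 4.5(26) = 306.
Shortage = 576 − 306 = 270.

Shortage = 270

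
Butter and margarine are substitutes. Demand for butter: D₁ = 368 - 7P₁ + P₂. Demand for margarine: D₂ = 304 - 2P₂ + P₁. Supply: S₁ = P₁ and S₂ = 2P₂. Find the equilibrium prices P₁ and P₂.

Market 1: 368 - 7P₁ + P₂ = P₁ → 8P₁ - P₂ = 368.
Market 2: 4P₂ - P₁ = 304.
Eliminating P₂: 4×(1) + 1×(2) gives 31P₁ = 1776, so P₁ = 1776/31.
Back-substitute into (2): P₂ = (304 + 1×1776/31) / 4 = 2800/31.

P₁ = 1776/31, P₂ = 2800/31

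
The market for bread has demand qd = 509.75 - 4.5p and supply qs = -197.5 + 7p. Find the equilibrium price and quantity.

p* = 61.5, q* = 233

Set qd = qs: 509.75 - 4.5p = -197.5 + 7p.
707.25 = 11.5p, so p* = 61.5.
q* = 509.75 − 4.5(61.5) = 233.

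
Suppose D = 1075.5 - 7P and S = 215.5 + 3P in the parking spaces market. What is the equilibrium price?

P* = 86

Set D = S: 1075.5 - 7P = 215.5 + 3P.
860 = 10P, so P* = 86.
Q* = 1075.5 − 7(86) = 473.5.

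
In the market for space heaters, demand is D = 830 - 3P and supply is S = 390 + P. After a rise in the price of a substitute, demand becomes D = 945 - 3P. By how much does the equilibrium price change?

Original equilibrium: P* = 110, Q* = 500.
New equilibrium: 945 - 3P = 390 + P, so 555 = 4P and P' = 138.75; Q' = 945 − 3(138.75) = 528.75.
Change in price: 138.75 − 110 = 28.75.

ΔP = 28.75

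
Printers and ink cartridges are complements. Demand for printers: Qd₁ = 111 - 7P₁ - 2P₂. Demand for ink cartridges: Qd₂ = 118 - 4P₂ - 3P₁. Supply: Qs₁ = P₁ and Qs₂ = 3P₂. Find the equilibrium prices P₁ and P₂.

Market 1: 111 - 7P₁ - 2P₂ = P₁ → 8P₁ + 2P₂ = 111.
Market 2: 7P₂ + 3P₁ = 118.
Eliminating P₂: 7×(1) − 2×(2) gives 50P₁ = 541, so P₁ = 10.82.
Back-substitute into (2): P₂ = (118 − 3×10.82) / 7 = 12.22.

P₁ = 10.82, P₂ = 12.22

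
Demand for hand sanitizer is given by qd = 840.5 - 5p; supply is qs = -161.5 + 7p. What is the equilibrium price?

p* = 83.5

Set qd = qs: 840.5 - 5p = -161.5 + 7p.
1002 = 12p, so p* = 83.5.
q* = 840.5 − 5(83.5) = 423.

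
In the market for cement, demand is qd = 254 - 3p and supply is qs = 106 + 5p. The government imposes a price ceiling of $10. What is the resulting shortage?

Shortage = 68

Equilibrium price would be p* = 18.5, so the ceiling at 10 binds.
At p = 10: qd = 254 − 3(10) = 224, qs = 106 + 5(10) = 156.
Shortage = 224 − 156 = 68.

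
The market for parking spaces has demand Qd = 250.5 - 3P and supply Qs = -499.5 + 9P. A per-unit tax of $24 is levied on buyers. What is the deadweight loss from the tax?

Pre-tax equilibrium: P* = 62.5, Q* = 63.
Tax on buyers shifts demand to Qd = 250.5 − 3(P + 24) = 178.5 - 3P.
178.5 - 3P = -499.5 + 9P gives seller price Ps = 56.5; buyers pay Pb = 56.5 + 24 = 80.5.
New quantity: Q = 250.5 − 3(80.5) = 9.
DWL = ½ × 24 × (63 − 9) = 648.

Deadweight loss = 648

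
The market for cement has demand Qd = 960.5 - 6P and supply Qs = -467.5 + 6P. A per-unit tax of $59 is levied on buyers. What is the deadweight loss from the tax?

Deadweight loss = 5221.5

Pre-tax equilibrium: P* = 119, Q* = 246.5.
Tax on buyers shifts demand to Qd = 960.5 − 6(P + 59) = 606.5 - 6P.
606.5 - 6P = -467.5 + 6P gives seller price Ps = 89.5; buyers pay Pb = 89.5 + 59 = 148.5.
New quantity: Q = 960.5 − 6(148.5) = 69.5.
DWL = ½ × 59 × (246.5 − 69.5) = 5221.5.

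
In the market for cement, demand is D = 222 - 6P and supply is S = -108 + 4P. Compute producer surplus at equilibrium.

Producer surplus = 72

Equilibrium: 222 - 6P = -108 + 4P gives P* = 33, Q* = 24.
Supply starts at P = 27 (where S = 0).
PS = ½(33 − 27)(24) = 72.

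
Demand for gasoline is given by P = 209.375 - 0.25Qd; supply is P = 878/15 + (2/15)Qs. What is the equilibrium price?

P* = 111

Set the two price expressions equal: 209.375 - 0.25Q = 878/15 + (2/15)Q.
18101/120 = (23/60)Q, so Q* = 393.5.
P* = 209.375 − (0.25)(393.5) = 111.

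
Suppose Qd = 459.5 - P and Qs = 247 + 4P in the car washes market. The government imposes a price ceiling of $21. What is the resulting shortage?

Shortage = 107.5

Equilibrium price would be P* = 42.5, so the ceiling at 21 binds.
At P = 21: Qd = 459.5 − 1(21) = 438.5, Qs = 247 + 4(21) = 331.
Shortage = 438.5 − 331 = 107.5.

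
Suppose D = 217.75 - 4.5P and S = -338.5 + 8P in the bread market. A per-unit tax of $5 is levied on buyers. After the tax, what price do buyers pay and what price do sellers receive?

Buyers pay $47.7, sellers receive $42.7

Pre-tax equilibrium: P* = 44.5, Q* = 17.5.
Tax on buyers shifts demand to D = 217.75 − 4.5(P + 5) = 195.25 - 4.5P.
195.25 - 4.5P = -338.5 + 8P gives seller price Ps = 42.7; buyers pay Pb = 42.7 + 5 = 47.7.
New quantity: Q = 217.75 − 4.5(47.7) = 3.1.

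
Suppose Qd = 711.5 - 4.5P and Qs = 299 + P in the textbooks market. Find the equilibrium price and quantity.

P* = 75, Q* = 374

Set Qd = Qs: 711.5 - 4.5P = 299 + P.
412.5 = 5.5P, so P* = 75.
Q* = 711.5 − 4.5(75) = 374.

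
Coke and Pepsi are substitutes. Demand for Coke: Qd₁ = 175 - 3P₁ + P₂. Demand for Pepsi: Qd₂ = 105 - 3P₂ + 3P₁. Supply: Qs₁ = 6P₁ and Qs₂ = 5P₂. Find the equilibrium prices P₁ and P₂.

P₁ = 1505/69, P₂ = 490/23

Market 1: 175 - 3P₁ + P₂ = 6P₁ → 9P₁ - P₂ = 175.
Market 2: 8P₂ - 3P₁ = 105.
Eliminating P₂: 8×(1) + 1×(2) gives 69P₁ = 1505, so P₁ = 1505/69.
Back-substitute into (2): P₂ = (105 + 3×1505/69) / 8 = 490/23.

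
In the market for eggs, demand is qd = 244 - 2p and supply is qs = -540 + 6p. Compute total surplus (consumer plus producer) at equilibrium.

Equilibrium: 244 - 2p = -540 + 6p gives p* = 98, q* = 48.
Demand choke price: p = 122; supply starts at p = 90.
CS = ½(122 − 98)(48) = 576; PS = ½(98 − 90)(48) = 192.

Total surplus = 768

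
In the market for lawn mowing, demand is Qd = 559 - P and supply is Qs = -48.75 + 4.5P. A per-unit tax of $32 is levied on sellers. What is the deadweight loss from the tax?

Pre-tax equilibrium: P* = 110.5, Q* = 448.5.
Tax on sellers shifts supply to Qs = -48.75 + 4.5(P − 32) = -192.75 + 4.5P.
559 - P = -192.75 + 4.5P gives buyer price Pb = 3007/22; sellers receive Ps = 3007/22 − 32 = 2303/22.
New quantity: Q = 559 − 1(3007/22) = 9291/22.
DWL = ½ × 32 × (448.5 − 9291/22) = 4608/11.

Deadweight loss = 4608/11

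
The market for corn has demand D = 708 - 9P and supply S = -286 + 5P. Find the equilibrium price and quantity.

Set D = S: 708 - 9P = -286 + 5P.
994 = 14P, so P* = 71.
Q* = 708 − 9(71) = 69.

P* = 71, Q* = 69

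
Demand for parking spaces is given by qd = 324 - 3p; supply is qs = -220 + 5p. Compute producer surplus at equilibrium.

Equilibrium: 324 - 3p = -220 + 5p gives p* = 68, q* = 120.
Supply starts at p = 44 (where qs = 0).
PS = ½(68 − 44)(120) = 1440.

Producer surplus = 1440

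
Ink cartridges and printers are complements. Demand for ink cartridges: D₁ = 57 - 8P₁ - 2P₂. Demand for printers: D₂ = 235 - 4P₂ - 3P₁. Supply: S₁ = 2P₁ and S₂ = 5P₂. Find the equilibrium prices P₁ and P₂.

Market 1: 57 - 8P₁ - 2P₂ = 2P₁ → 10P₁ + 2P₂ = 57.
Market 2: 9P₂ + 3P₁ = 235.
Eliminating P₂: 9×(1) − 2×(2) gives 84P₁ = 43, so P₁ = 43/84.
Back-substitute into (2): P₂ = (235 − 3×43/84) / 9 = 2179/84.

P₁ = 43/84, P₂ = 2179/84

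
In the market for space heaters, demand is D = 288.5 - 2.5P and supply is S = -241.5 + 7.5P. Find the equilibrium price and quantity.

P* = 53, Q* = 156

Set D = S: 288.5 - 2.5P = -241.5 + 7.5P.
530 = 10P, so P* = 53.
Q* = 288.5 − 2.5(53) = 156.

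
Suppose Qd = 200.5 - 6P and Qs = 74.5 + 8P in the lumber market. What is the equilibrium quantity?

Set Qd = Qs: 200.5 - 6P = 74.5 + 8P.
126 = 14P, so P* = 9.
Q* = 200.5 − 6(9) = 146.5.

Q* = 146.5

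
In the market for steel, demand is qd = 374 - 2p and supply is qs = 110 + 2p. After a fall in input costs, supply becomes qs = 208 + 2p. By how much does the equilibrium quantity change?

Δq = 49

Original equilibrium: p* = 66, q* = 242.
New equilibrium: 374 - 2p = 208 + 2p, so 166 = 4p and p' = 41.5; q' = 374 − 2(41.5) = 291.
Change in quantity: 291 − 242 = 49.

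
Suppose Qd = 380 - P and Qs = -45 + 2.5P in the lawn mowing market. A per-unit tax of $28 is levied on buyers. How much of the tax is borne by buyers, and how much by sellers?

Pre-tax equilibrium: P* = 850/7, Q* = 1810/7.
Tax on buyers shifts demand to Qd = 380 − 1(P + 28) = 352 - P.
352 - P = -45 + 2.5P gives seller price Ps = 794/7; buyers pay Pb = 794/7 + 28 = 990/7.
New quantity: Q = 380 − 1(990/7) = 1670/7.
Buyer burden = 990/7 − 850/7 = 20; seller burden = 850/7 − 794/7 = 8.

Buyers bear $20, sellers bear $8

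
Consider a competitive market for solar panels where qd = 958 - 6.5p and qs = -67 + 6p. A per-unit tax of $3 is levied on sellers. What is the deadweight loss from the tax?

Pre-tax equilibrium: p* = 82, q* = 425.
Tax on sellers shifts supply to qs = -67 + 6(p − 3) = -85 + 6p.
958 - 6.5p = -85 + 6p gives buyer price pb = 83.44; sellers receive ps = 83.44 − 3 = 80.44.
New quantity: q = 958 − 6.5(83.44) = 415.64.
DWL = ½ × 3 × (425 − 415.64) = 14.04.

Deadweight loss = 14.04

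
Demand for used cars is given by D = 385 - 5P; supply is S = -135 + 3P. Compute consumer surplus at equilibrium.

Equilibrium: 385 - 5P = -135 + 3P gives P* = 65, Q* = 60.
Demand choke price (D = 0): P = 77.
CS = ½(77 − 65)(60) = 360.

Consumer surplus = 360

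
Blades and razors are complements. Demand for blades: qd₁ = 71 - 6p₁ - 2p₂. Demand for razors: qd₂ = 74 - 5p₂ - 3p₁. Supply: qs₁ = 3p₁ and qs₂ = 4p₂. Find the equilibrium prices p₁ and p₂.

p₁ = 491/75, p₂ = 6.04

Market 1: 71 - 6p₁ - 2p₂ = 3p₁ → 9p₁ + 2p₂ = 71.
Market 2: 9p₂ + 3p₁ = 74.
Eliminating p₂: 9×(1) − 2×(2) gives 75p₁ = 491, so p₁ = 491/75.
Back-substitute into (2): p₂ = (74 − 3×491/75) / 9 = 6.04.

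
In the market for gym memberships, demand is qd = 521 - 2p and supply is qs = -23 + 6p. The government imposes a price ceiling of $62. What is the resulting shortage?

Equilibrium price would be p* = 68, so the ceiling at 62 binds.
At p = 62: qd = 521 − 2(62) = 397, qs = -23 + 6(62) = 349.
Shortage = 397 − 349 = 48.

Shortage = 48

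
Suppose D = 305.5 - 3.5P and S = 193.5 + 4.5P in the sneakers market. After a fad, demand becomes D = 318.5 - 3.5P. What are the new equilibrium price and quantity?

Original equilibrium: P* = 14, Q* = 256.5.
New equilibrium: 318.5 - 3.5P = 193.5 + 4.5P, so 125 = 8P and P' = 15.625; Q' = 318.5 − 3.5(15.625) = 263.8125.

P' = 15.625, Q' = 263.8125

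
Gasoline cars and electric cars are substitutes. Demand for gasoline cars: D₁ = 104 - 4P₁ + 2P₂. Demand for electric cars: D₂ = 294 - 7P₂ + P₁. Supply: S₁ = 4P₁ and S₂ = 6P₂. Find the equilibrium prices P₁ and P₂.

Market 1: 104 - 4P₁ + 2P₂ = 4P₁ → 8P₁ - 2P₂ = 104.
Market 2: 13P₂ - P₁ = 294.
Eliminating P₂: 13×(1) + 2×(2) gives 102P₁ = 1940, so P₁ = 970/51.
Back-substitute into (2): P₂ = (294 + 1×970/51) / 13 = 1228/51.

P₁ = 970/51, P₂ = 1228/51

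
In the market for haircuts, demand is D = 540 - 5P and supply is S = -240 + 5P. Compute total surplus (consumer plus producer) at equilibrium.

Equilibrium: 540 - 5P = -240 + 5P gives P* = 78, Q* = 150.
Demand choke price: P = 108; supply starts at P = 48.
CS = ½(108 − 78)(150) = 2250; PS = ½(78 − 48)(150) = 2250.

Total surplus = 4500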